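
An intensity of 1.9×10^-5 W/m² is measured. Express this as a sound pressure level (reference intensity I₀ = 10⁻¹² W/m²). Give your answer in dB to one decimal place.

72.8 dB

I/I₀ = 1.9×10^-5/10⁻¹² = 1.9×10^7, and L = 10·log₁₀(I/I₀).
L = 10·(0.2788 + 7) = 72.79 dB.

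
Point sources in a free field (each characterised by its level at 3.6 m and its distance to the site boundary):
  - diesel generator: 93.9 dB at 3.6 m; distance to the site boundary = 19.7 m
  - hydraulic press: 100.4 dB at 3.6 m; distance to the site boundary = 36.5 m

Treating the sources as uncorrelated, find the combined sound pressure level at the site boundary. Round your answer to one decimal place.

82.8 dB

First find each source's level at the receiver (point-source: −20·log₁₀(r/r_ref)), then combine on an intensity basis.
diesel generator: 93.9 − 20·log₁₀(19.7/3.6) = 93.9 − 14.76 = 79.14 dB.
hydraulic press: 100.4 − 20·log₁₀(36.5/3.6) = 100.4 − 20.12 = 80.28 dB.
Σ 10^(L/10) = 1.886e+08 → L_total = 10·log₁₀(1.886e+08) = 82.76 dB.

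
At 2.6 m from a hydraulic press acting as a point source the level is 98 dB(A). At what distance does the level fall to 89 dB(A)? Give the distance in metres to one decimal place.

Point-source spreading drops the level by 20·log₁₀(r₂/r₁); inverting, r₂/r₁ = 10^(ΔL/20).
r₂ = 2.6·10^((98−89)/20) = 2.6·10^(9.0/20) = 7.33 m.

7.3 m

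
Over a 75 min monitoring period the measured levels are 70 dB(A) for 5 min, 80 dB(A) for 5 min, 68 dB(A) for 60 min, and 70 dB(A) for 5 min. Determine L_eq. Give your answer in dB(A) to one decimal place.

71.2 dB(A)

Weight each interval's intensity by its duration and average over T = 75 min:
Σ tᵢ·10^(Lᵢ/10) = 5·10^(70/10) + 5·10^(80/10) + 60·10^(68/10) + 5·10^(70/10) = 9.786e+08.
L_eq = 10·log₁₀(9.786e+08/75) = 71.16 dB(A).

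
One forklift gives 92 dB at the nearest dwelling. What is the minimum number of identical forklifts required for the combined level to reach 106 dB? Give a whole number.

N identical sources give L₁ + 10·log₁₀ N, so require 10·log₁₀ N ≥ 106 − 92 = 14.0 dB.
N ≥ 10^(14.0/10) = 25.119, so N = 26.

26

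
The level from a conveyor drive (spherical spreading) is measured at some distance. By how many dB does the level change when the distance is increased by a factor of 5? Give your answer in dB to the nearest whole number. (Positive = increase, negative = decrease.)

-14 dB

Point-source spreading: ΔL = −20·log₁₀(r₂/r₁).
ΔL = −20·log₁₀(5) = -13.98 dB.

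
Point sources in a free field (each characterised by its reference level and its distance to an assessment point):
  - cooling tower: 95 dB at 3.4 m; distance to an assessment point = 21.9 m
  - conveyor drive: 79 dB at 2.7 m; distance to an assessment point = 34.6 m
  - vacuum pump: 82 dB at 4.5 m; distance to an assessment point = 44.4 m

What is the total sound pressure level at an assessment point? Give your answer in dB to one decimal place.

Apply inverse-square spreading to bring every level to the receiver, then sum 10^(L/10).
cooling tower: 95 − 20·log₁₀(21.9/3.4) = 95 − 16.18 = 78.82 dB.
conveyor drive: 79 − 20·log₁₀(34.6/2.7) = 79 − 22.15 = 56.85 dB.
vacuum pump: 82 − 20·log₁₀(44.4/4.5) = 82 − 19.88 = 62.12 dB.
Σ 10^(L/10) = 7.833e+07 → L_total = 10·log₁₀(7.833e+07) = 78.94 dB.

78.9 dB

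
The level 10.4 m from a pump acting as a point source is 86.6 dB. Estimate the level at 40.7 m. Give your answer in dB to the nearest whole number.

Spherical spreading from a point source gives a 20·log₁₀(r₂/r₁) drop.
L₂ = 86.6 − 20·log₁₀(40.7/10.4) = 86.6 − 11.851 = 74.75 dB.

75 dB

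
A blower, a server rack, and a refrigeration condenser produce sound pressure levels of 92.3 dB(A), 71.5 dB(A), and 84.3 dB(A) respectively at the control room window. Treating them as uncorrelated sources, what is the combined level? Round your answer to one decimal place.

For uncorrelated sources the intensities add, so convert each level to linear form, sum, and take 10·log₁₀ of the total.
Σ 10^(L/10) = 10^(92.3/10) + 10^(71.5/10) + 10^(84.3/10) = 1.982e+09.
L_total = 10·log₁₀(1.982e+09) = 92.97 dB(A).

93.0 dB(A)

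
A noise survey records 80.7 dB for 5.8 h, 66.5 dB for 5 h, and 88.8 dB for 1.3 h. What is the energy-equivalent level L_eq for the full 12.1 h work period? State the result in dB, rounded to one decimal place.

The energy average is taken in the linear domain: L_eq = 10·log₁₀[(Σ tᵢ·10^(Lᵢ/10))/T], T = 12.1 h.
Σ tᵢ·10^(Lᵢ/10) = 5.8·10^(80.7/10) + 5·10^(66.5/10) + 1.3·10^(88.8/10) = 1.690e+09.
L_eq = 10·log₁₀(1.690e+09/12.1) = 81.45 dB.

81.5 dB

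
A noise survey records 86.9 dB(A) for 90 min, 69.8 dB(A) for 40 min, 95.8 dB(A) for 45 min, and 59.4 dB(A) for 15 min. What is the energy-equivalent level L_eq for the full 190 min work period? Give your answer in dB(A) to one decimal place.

L_eq = 10·log₁₀[(1/T)·Σ tᵢ·10^(Lᵢ/10)] with T = 190 min.
Σ tᵢ·10^(Lᵢ/10) = 90·10^(86.9/10) + 40·10^(69.8/10) + 45·10^(95.8/10) + 15·10^(59.4/10) = 2.156e+11.
L_eq = 10·log₁₀(2.156e+11/190) = 90.55 dB(A).

90.5 dB(A)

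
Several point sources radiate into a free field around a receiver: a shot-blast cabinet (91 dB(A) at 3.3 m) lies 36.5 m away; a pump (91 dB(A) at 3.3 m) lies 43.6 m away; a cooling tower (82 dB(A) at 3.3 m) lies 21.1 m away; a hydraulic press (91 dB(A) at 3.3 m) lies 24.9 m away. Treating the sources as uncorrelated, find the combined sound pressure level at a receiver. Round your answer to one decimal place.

76.4 dB(A)

Propagate each source to the receiver with L = L_ref − 20·log₁₀(r/r_ref), then add intensities.
shot-blast cabinet: 91 − 20·log₁₀(36.5/3.3) = 91 − 20.88 = 70.12 dB(A).
pump: 91 − 20·log₁₀(43.6/3.3) = 91 − 22.42 = 68.58 dB(A).
cooling tower: 82 − 20·log₁₀(21.1/3.3) = 82 − 16.12 = 65.88 dB(A).
hydraulic press: 91 − 20·log₁₀(24.9/3.3) = 91 − 17.55 = 73.45 dB(A).
Σ 10^(L/10) = 4.349e+07 → L_total = 10·log₁₀(4.349e+07) = 76.38 dB(A).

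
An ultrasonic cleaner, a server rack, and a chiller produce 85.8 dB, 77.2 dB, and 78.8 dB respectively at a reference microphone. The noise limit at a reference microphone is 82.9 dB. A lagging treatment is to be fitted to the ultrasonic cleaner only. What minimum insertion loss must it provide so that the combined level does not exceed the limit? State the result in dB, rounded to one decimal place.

7.6 dB

The untreated sources together contribute 10^(77.2/10) + 10^(78.8/10) = 1.283e+08, i.e. 81.08 dB.
To meet 82.9 dB overall, the treated ultrasonic cleaner may contribute at most 10^(82.9/10) − 1.283e+08 = 6.665e+07, i.e. 78.24 dB.
So the ultrasonic cleaner must be reduced from 85.8 to 78.24 dB: IL = 7.56 dB.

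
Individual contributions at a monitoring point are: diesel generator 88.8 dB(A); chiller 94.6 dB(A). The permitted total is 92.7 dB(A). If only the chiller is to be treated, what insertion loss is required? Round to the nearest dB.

4 dB

The untreated sources together contribute 10^(88.8/10) = 7.586e+08, i.e. 88.80 dB(A).
The limit corresponds to 10^(92.7/10) = 1.862e+09; subtracting the fixed part leaves 1.104e+09 for the chiller, i.e. 90.43 dB(A).
Required insertion loss = 94.6 − 90.43 = 4.17 dB.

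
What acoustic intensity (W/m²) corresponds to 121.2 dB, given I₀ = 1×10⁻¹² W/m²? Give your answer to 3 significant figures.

1.32 W/m²

L = 10·log₁₀(I/I₀) ⇒ I = I₀·10^(L/10) = 10⁻¹² × 10^12.12.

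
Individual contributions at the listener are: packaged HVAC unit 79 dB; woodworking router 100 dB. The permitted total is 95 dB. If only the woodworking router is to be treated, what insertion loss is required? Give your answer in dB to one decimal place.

5.1 dB

The untreated sources together contribute 10^(79/10) = 7.943e+07, i.e. 79.00 dB.
The limit corresponds to 10^(95/10) = 3.162e+09; subtracting the fixed part leaves 3.083e+09 for the woodworking router, i.e. 94.89 dB.
So the woodworking router must be reduced from 100 to 94.89 dB: IL = 5.11 dB.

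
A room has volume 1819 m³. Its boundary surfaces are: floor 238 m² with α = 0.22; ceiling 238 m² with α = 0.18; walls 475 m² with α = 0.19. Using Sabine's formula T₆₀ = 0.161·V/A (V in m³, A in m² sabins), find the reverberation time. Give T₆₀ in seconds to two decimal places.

1.58 s

A = Σ Sᵢαᵢ = 238·0.22 + 238·0.18 + 475·0.19 = 185.45 m².
T₆₀ = 0.161 × 1819 / 185.45 = 1.579 s.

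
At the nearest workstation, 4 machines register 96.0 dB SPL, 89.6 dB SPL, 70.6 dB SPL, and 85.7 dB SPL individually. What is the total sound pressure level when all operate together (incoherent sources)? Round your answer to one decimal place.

Incoherent sources combine by intensity addition: L_total = 10·log₁₀(Σ 10^(L_i/10)).
Σ 10^(L/10) = 10^(96.0/10) + 10^(89.6/10) + 10^(70.6/10) + 10^(85.7/10) = 5.276e+09.
L_total = 10·log₁₀(5.276e+09) = 97.22 dB SPL.

97.2 dB SPL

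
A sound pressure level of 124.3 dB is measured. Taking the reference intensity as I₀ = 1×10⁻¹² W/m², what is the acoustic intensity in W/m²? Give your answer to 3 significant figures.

L = 10·log₁₀(I/I₀) ⇒ I = I₀·10^(L/10) = 10⁻¹² × 10^12.43.

2.69 W/m²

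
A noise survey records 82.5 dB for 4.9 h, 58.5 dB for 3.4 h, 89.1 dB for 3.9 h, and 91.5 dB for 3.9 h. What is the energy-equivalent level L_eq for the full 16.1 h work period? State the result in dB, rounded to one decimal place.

87.7 dB

The energy average is taken in the linear domain: L_eq = 10·log₁₀[(Σ tᵢ·10^(Lᵢ/10))/T], T = 16.1 h.
Σ tᵢ·10^(Lᵢ/10) = 4.9·10^(82.5/10) + 3.4·10^(58.5/10) + 3.9·10^(89.1/10) + 3.9·10^(91.5/10) = 9.553e+09.
L_eq = 10·log₁₀(9.553e+09/16.1) = 87.73 dB.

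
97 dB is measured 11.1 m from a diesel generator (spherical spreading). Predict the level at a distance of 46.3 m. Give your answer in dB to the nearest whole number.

For a point source, L₂ = L₁ − 20·log₁₀(r₂/r₁).
L₂ = 97 − 20·log₁₀(46.3/11.1) = 97 − 12.405 = 84.59 dB.

85 dB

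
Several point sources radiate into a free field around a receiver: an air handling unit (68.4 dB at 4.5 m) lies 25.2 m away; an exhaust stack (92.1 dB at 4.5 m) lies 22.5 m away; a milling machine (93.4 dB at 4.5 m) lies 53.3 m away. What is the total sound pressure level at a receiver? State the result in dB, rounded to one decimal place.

First find each source's level at the receiver (point-source: −20·log₁₀(r/r_ref)), then combine on an intensity basis.
air handling unit: 68.4 − 20·log₁₀(25.2/4.5) = 68.4 − 14.96 = 53.44 dB.
exhaust stack: 92.1 − 20·log₁₀(22.5/4.5) = 92.1 − 13.98 = 78.12 dB.
milling machine: 93.4 − 20·log₁₀(53.3/4.5) = 93.4 − 21.47 = 71.93 dB.
Σ 10^(L/10) = 8.069e+07 → L_total = 10·log₁₀(8.069e+07) = 79.07 dB.

79.1 dB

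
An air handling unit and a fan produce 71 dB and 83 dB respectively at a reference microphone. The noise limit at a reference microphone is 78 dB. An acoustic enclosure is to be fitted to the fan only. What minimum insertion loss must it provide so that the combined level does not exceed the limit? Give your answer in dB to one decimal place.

6.0 dB

The untreated sources together contribute 10^(71/10) = 1.259e+07, i.e. 71.00 dB.
The limit corresponds to 10^(78/10) = 6.310e+07; subtracting the fixed part leaves 5.051e+07 for the fan, i.e. 77.03 dB.
Required insertion loss = 83 − 77.03 = 5.97 dB.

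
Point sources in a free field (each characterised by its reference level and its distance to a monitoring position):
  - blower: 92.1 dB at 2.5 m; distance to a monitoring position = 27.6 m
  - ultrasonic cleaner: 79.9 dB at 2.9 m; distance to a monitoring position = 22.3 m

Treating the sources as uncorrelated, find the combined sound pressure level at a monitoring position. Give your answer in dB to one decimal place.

71.7 dB

Apply inverse-square spreading to bring every level to the receiver, then sum 10^(L/10).
blower: 92.1 − 20·log₁₀(27.6/2.5) = 92.1 − 20.86 = 71.24 dB.
ultrasonic cleaner: 79.9 − 20·log₁₀(22.3/2.9) = 79.9 − 17.72 = 62.18 dB.
Σ 10^(L/10) = 1.496e+07 → L_total = 10·log₁₀(1.496e+07) = 71.75 dB.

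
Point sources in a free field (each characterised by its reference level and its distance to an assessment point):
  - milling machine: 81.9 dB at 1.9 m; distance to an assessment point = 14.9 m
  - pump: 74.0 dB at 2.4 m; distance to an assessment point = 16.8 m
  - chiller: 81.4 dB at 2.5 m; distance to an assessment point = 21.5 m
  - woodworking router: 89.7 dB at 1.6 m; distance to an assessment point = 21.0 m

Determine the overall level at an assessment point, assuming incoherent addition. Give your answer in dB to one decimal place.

Apply inverse-square spreading to bring every level to the receiver, then sum 10^(L/10).
milling machine: 81.9 − 20·log₁₀(14.9/1.9) = 81.9 − 17.89 = 64.01 dB.
pump: 74.0 − 20·log₁₀(16.8/2.4) = 74.0 − 16.90 = 57.10 dB.
chiller: 81.4 − 20·log₁₀(21.5/2.5) = 81.4 − 18.69 = 62.71 dB.
woodworking router: 89.7 − 20·log₁₀(21.0/1.6) = 89.7 − 22.36 = 67.34 dB.
Σ 10^(L/10) = 1.032e+07 → L_total = 10·log₁₀(1.032e+07) = 70.13 dB.

70.1 dB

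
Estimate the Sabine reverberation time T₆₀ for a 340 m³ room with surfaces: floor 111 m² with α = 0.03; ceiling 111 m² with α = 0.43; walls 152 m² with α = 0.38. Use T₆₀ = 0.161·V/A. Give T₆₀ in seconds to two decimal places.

0.50 s

Total absorption A = 111·0.03 + 111·0.43 + 152·0.38 = 108.82 m² sabins.
T₆₀ = 0.161 × 340 / 108.82 = 0.503 s.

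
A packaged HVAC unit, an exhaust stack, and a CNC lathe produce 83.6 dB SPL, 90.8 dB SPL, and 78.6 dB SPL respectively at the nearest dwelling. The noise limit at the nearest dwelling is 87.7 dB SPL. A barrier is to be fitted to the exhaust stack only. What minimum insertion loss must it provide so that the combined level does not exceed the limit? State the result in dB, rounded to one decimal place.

6.2 dB

Everything except the exhaust stack sums to 10^(83.6/10) + 10^(78.6/10) = 3.015e+08 in linear terms, 84.79 dB SPL.
The limit corresponds to 10^(87.7/10) = 5.888e+08; subtracting the fixed part leaves 2.873e+08 for the exhaust stack, i.e. 84.58 dB SPL.
So the exhaust stack must be reduced from 90.8 to 84.58 dB SPL: IL = 6.22 dB.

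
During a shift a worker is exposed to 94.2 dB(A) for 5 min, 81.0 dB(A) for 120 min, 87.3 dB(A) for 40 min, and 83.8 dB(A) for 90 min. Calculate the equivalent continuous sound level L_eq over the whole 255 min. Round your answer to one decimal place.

The energy average is taken in the linear domain: L_eq = 10·log₁₀[(Σ tᵢ·10^(Lᵢ/10))/T], T = 255 min.
Σ tᵢ·10^(Lᵢ/10) = 5·10^(94.2/10) + 120·10^(81.0/10) + 40·10^(87.3/10) + 90·10^(83.8/10) = 7.133e+10.
L_eq = 10·log₁₀(7.133e+10/255) = 84.47 dB(A).

84.5 dB(A)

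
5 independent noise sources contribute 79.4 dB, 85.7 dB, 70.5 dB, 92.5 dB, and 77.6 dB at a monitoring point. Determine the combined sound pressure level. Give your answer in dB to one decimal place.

For uncorrelated sources the intensities add, so convert each level to linear form, sum, and take 10·log₁₀ of the total.
Σ 10^(L/10) = 10^(79.4/10) + 10^(85.7/10) + 10^(70.5/10) + 10^(92.5/10) + 10^(77.6/10) = 2.306e+09.
L_total = 10·log₁₀(2.306e+09) = 93.63 dB.

93.6 dB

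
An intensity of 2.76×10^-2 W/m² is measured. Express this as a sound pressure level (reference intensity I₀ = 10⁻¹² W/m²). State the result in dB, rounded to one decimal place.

104.4 dB

L = 10·log₁₀(I/I₀) = 10·log₁₀(2.76×10^-2/10⁻¹²) = 10·log₁₀(2.76×10^10).
L = 10·(0.4409 + 10) = 104.41 dB.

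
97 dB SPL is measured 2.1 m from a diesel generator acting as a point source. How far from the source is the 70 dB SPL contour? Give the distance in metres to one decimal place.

Point-source spreading drops the level by 20·log₁₀(r₂/r₁); inverting, r₂/r₁ = 10^(ΔL/20).
r₂ = 2.1·10^((97−70)/20) = 2.1·10^(27.0/20) = 47.01 m.

47.0 m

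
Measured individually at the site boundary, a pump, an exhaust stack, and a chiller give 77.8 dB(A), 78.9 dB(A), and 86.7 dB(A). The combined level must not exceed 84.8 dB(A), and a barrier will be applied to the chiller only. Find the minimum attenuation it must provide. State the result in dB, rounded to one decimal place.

4.5 dB

Fixed contribution from the other sources: Σ 10^(L/10) = 10^(77.8/10) + 10^(78.9/10) = 1.379e+08 (81.40 dB(A)).
To meet 84.8 dB(A) overall, the treated chiller may contribute at most 10^(84.8/10) − 1.379e+08 = 1.641e+08, i.e. 82.15 dB(A).
So the chiller must be reduced from 86.7 to 82.15 dB(A): IL = 4.55 dB.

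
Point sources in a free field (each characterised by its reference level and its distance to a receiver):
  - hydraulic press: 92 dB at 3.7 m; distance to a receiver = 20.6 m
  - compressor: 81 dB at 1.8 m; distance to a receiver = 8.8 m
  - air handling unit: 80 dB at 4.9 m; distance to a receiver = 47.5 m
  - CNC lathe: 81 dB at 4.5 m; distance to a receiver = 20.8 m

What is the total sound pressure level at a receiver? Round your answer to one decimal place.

Propagate each source to the receiver with L = L_ref − 20·log₁₀(r/r_ref), then add intensities.
hydraulic press: 92 − 20·log₁₀(20.6/3.7) = 92 − 14.91 = 77.09 dB.
compressor: 81 − 20·log₁₀(8.8/1.8) = 81 − 13.78 = 67.22 dB.
air handling unit: 80 − 20·log₁₀(47.5/4.9) = 80 − 19.73 = 60.27 dB.
CNC lathe: 81 − 20·log₁₀(20.8/4.5) = 81 − 13.30 = 67.70 dB.
Σ 10^(L/10) = 6.335e+07 → L_total = 10·log₁₀(6.335e+07) = 78.02 dB.

78.0 dB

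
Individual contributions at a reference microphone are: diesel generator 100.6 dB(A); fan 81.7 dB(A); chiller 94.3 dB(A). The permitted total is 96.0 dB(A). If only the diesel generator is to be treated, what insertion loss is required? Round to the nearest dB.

Fixed contribution from the other sources: Σ 10^(L/10) = 10^(81.7/10) + 10^(94.3/10) = 2.839e+09 (94.53 dB(A)).
The limit corresponds to 10^(96.0/10) = 3.981e+09; subtracting the fixed part leaves 1.142e+09 for the diesel generator, i.e. 90.58 dB(A).
So the diesel generator must be reduced from 100.6 to 90.58 dB(A): IL = 10.02 dB.

10 dB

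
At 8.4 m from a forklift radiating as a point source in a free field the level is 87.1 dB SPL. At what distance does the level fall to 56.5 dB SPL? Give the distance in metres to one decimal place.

Point-source spreading drops the level by 20·log₁₀(r₂/r₁); inverting, r₂/r₁ = 10^(ΔL/20).
r₂ = 8.4·10^((87.1−56.5)/20) = 8.4·10^(30.6/20) = 284.63 m.

284.6 m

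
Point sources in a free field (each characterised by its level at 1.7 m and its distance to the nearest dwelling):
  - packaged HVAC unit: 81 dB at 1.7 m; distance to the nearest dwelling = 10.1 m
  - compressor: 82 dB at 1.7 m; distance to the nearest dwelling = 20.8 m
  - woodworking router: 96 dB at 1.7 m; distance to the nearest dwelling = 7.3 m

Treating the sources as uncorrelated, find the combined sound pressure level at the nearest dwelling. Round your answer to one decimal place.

83.4 dB

Apply inverse-square spreading to bring every level to the receiver, then sum 10^(L/10).
packaged HVAC unit: 81 − 20·log₁₀(10.1/1.7) = 81 − 15.48 = 65.52 dB.
compressor: 82 − 20·log₁₀(20.8/1.7) = 82 − 21.75 = 60.25 dB.
woodworking router: 96 − 20·log₁₀(7.3/1.7) = 96 − 12.66 = 83.34 dB.
Σ 10^(L/10) = 2.205e+08 → L_total = 10·log₁₀(2.205e+08) = 83.43 dB.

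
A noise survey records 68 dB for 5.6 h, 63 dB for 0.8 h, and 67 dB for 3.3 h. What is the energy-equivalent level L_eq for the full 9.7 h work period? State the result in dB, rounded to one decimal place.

67.4 dB

L_eq = 10·log₁₀[(1/T)·Σ tᵢ·10^(Lᵢ/10)] with T = 9.7 h.
Σ tᵢ·10^(Lᵢ/10) = 5.6·10^(68/10) + 0.8·10^(63/10) + 3.3·10^(67/10) = 5.347e+07.
L_eq = 10·log₁₀(5.347e+07/9.7) = 67.41 dB.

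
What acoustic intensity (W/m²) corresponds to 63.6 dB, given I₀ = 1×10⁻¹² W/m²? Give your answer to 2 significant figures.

I = I₀·10^(L/10) = 10⁻¹² × 10^(63.6/10) = 10^(-5.640).

2.3e-06 W/m²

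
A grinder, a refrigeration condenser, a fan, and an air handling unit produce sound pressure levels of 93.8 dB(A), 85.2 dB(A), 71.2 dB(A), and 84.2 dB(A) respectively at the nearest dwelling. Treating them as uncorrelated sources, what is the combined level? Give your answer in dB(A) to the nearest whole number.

Incoherent sources combine by intensity addition: L_total = 10·log₁₀(Σ 10^(L_i/10)).
Σ 10^(L/10) = 10^(93.8/10) + 10^(85.2/10) + 10^(71.2/10) + 10^(84.2/10) = 3.006e+09.
L_total = 10·log₁₀(3.006e+09) = 94.78 dB(A).

95 dB(A)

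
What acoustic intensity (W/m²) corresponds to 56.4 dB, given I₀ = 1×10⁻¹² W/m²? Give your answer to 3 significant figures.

I/I₀ = 10^(56.4/10) = 4.365e+05, so I = 4.365e+05 × 10⁻¹² W/m².

4.37e-07 W/m²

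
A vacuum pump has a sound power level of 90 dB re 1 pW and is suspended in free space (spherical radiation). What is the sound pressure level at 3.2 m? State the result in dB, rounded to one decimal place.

L_p = L_w − 10·log₁₀(4π·r²) with r = 3.2 m.
4π·r² = 128.7 m², 10·log₁₀ of that is 21.095 dB.
L_p = 90 − 21.095 = 68.90 dB.

68.9 dB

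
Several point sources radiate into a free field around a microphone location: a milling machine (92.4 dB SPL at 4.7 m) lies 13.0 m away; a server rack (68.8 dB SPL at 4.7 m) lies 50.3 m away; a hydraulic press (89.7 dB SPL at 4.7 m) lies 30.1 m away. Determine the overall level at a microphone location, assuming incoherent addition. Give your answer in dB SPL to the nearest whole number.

Apply inverse-square spreading to bring every level to the receiver, then sum 10^(L/10).
milling machine: 92.4 − 20·log₁₀(13.0/4.7) = 92.4 − 8.84 = 83.56 dB SPL.
server rack: 68.8 − 20·log₁₀(50.3/4.7) = 68.8 − 20.59 = 48.21 dB SPL.
hydraulic press: 89.7 − 20·log₁₀(30.1/4.7) = 89.7 − 16.13 = 73.57 dB SPL.
Σ 10^(L/10) = 2.500e+08 → L_total = 10·log₁₀(2.500e+08) = 83.98 dB SPL.

84 dB SPL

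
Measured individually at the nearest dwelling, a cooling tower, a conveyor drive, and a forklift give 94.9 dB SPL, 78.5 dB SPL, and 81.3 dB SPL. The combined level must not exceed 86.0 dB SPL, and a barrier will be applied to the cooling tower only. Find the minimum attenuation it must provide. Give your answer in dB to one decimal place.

Everything except the cooling tower sums to 10^(78.5/10) + 10^(81.3/10) = 2.057e+08 in linear terms, 83.13 dB SPL.
To meet 86.0 dB SPL overall, the treated cooling tower may contribute at most 10^(86.0/10) − 2.057e+08 = 1.924e+08, i.e. 82.84 dB SPL.
So the cooling tower must be reduced from 94.9 to 82.84 dB SPL: IL = 12.06 dB.

12.1 dB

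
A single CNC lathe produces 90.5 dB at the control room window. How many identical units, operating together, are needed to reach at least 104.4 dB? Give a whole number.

Need L₁ + 10·log₁₀ N ≥ 104.4, i.e. log₁₀ N ≥ 1.39.
N ≥ 10^(13.9/10) = 24.547, so N = 25.

25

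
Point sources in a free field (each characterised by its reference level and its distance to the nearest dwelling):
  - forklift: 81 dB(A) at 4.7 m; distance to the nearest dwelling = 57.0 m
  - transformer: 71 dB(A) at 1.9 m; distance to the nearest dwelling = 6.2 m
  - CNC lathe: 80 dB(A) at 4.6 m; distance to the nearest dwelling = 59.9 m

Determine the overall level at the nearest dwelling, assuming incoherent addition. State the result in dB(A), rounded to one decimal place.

Propagate each source to the receiver with L = L_ref − 20·log₁₀(r/r_ref), then add intensities.
forklift: 81 − 20·log₁₀(57.0/4.7) = 81 − 21.68 = 59.32 dB(A).
transformer: 71 − 20·log₁₀(6.2/1.9) = 71 − 10.27 = 60.73 dB(A).
CNC lathe: 80 − 20·log₁₀(59.9/4.6) = 80 − 22.29 = 57.71 dB(A).
Σ 10^(L/10) = 2.628e+06 → L_total = 10·log₁₀(2.628e+06) = 64.20 dB(A).

64.2 dB(A)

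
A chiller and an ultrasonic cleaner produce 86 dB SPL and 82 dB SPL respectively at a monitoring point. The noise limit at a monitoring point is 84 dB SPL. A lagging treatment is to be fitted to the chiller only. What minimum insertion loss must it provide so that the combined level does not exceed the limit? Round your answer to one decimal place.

The untreated sources together contribute 10^(82/10) = 1.585e+08, i.e. 82.00 dB SPL.
The limit corresponds to 10^(84/10) = 2.512e+08; subtracting the fixed part leaves 9.270e+07 for the chiller, i.e. 79.67 dB SPL.
So the chiller must be reduced from 86 to 79.67 dB SPL: IL = 6.33 dB.

6.3 dB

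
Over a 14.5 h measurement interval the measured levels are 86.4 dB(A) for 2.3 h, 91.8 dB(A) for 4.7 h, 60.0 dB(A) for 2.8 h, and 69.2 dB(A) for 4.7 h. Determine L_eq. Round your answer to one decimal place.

L_eq = 10·log₁₀[(1/T)·Σ tᵢ·10^(Lᵢ/10)] with T = 14.5 h.
Σ tᵢ·10^(Lᵢ/10) = 2.3·10^(86.4/10) + 4.7·10^(91.8/10) + 2.8·10^(60.0/10) + 4.7·10^(69.2/10) = 8.160e+09.
L_eq = 10·log₁₀(8.160e+09/14.5) = 87.50 dB(A).

87.5 dB(A)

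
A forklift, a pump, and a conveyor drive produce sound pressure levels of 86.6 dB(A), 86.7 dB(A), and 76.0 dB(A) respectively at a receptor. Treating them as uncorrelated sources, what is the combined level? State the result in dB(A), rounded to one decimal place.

For uncorrelated sources the intensities add, so convert each level to linear form, sum, and take 10·log₁₀ of the total.
Σ 10^(L/10) = 10^(86.6/10) + 10^(86.7/10) + 10^(76.0/10) = 9.646e+08.
L_total = 10·log₁₀(9.646e+08) = 89.84 dB(A).

89.8 dB(A)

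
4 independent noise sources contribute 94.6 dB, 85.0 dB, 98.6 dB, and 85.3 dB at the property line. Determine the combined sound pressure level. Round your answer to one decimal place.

Incoherent sources combine by intensity addition: L_total = 10·log₁₀(Σ 10^(L_i/10)).
Σ 10^(L/10) = 10^(94.6/10) + 10^(85.0/10) + 10^(98.6/10) + 10^(85.3/10) = 1.078e+10.
L_total = 10·log₁₀(1.078e+10) = 100.33 dB.

100.3 dB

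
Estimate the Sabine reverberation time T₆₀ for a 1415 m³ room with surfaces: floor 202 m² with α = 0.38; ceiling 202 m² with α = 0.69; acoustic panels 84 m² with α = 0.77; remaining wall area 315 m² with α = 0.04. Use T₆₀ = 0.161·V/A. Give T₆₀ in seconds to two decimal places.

Summing Sᵢαᵢ: 202·0.38 + 202·0.69 + 84·0.77 + 315·0.04 = 293.42 m².
T₆₀ = 0.161·V/A = 0.161·1415/293.42 = 0.776 s.

0.78 s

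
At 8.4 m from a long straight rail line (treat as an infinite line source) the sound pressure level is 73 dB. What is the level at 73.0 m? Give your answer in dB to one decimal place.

63.6 dB

Line-source attenuation: ΔL = 10·log₁₀(r₂/r₁) = 10·log₁₀(73.0/8.4) = 9.390 dB.
L₂ = 73 − 10·log₁₀(73.0/8.4) = 73 − 9.390 = 63.61 dB.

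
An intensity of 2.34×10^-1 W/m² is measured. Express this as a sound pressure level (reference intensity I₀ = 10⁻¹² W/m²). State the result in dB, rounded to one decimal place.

I/I₀ = 2.34×10^-1/10⁻¹² = 2.34×10^11, and L = 10·log₁₀(I/I₀).
L = 10·(0.3692 + 11) = 113.69 dB.

113.7 dB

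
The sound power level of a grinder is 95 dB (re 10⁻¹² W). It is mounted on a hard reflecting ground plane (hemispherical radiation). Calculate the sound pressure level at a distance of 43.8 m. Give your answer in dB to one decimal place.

54.2 dB

Free-field hemispherical radiation: L_p = L_w − 10·log₁₀(2π·r²), r = 43.8 m.
2π·r² = 1.205e+04 m², 10·log₁₀ of that is 40.811 dB.
L_p = 95 − 40.811 = 54.19 dB.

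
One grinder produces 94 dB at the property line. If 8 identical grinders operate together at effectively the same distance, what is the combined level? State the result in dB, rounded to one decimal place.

103.0 dB

L_total = L₁ + 10·log₁₀ N for N identical incoherent sources.
L_total = 94 + 10·log₁₀(8) = 94 + 9.031 = 103.03 dB.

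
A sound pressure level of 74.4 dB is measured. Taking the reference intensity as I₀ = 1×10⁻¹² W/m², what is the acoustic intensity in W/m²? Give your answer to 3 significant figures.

2.75e-05 W/m²

L = 10·log₁₀(I/I₀) ⇒ I = I₀·10^(L/10) = 10⁻¹² × 10^7.44.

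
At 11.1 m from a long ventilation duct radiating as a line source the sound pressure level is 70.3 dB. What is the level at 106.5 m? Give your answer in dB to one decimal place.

60.5 dB

Cylindrical spreading from a line source gives a 10·log₁₀(r₂/r₁) drop.
L₂ = 70.3 − 10·log₁₀(106.5/11.1) = 70.3 − 9.820 = 60.48 dB.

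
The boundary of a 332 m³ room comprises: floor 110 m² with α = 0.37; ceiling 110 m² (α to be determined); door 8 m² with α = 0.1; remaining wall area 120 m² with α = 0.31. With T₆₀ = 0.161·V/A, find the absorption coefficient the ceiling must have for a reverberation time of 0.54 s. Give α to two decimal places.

0.18

From T₆₀ = 0.161·V/A, the target T₆₀ = 0.54 s needs A = 0.161·332/0.54 = 98.99 m².
Absorption from the other surfaces = 110·0.37 + 8·0.1 + 120·0.31 = 78.70 m², so the ceiling must supply 20.29 m² over 110 m².
α = 20.29/110 = 0.184.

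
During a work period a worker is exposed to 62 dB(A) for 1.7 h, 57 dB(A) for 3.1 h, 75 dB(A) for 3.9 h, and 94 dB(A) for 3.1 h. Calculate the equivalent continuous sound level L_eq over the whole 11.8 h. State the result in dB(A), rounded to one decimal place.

88.3 dB(A)

Weight each interval's intensity by its duration and average over T = 11.8 h:
Σ tᵢ·10^(Lᵢ/10) = 1.7·10^(62/10) + 3.1·10^(57/10) + 3.9·10^(75/10) + 3.1·10^(94/10) = 7.914e+09.
L_eq = 10·log₁₀(7.914e+09/11.8) = 88.27 dB(A).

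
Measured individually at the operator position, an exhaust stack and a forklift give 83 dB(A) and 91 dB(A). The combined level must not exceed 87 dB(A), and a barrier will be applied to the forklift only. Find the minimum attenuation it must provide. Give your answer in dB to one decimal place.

The untreated sources together contribute 10^(83/10) = 1.995e+08, i.e. 83.00 dB(A).
To meet 87 dB(A) overall, the treated forklift may contribute at most 10^(87/10) − 1.995e+08 = 3.017e+08, i.e. 84.80 dB(A).
Required insertion loss = 91 − 84.80 = 6.20 dB.

6.2 dB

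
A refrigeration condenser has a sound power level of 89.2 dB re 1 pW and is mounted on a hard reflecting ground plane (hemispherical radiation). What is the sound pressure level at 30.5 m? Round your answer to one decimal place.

L_p = L_w − 10·log₁₀(2π·r²) with r = 30.5 m.
2π·r² = 5845 m², 10·log₁₀ of that is 37.668 dB.
L_p = 89.2 − 37.668 = 51.53 dB.

51.5 dB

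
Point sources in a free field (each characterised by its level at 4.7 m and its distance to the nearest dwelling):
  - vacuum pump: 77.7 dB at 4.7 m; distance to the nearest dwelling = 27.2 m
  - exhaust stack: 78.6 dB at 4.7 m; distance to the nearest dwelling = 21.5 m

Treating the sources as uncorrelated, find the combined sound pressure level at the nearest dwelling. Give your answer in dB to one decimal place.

First find each source's level at the receiver (point-source: −20·log₁₀(r/r_ref)), then combine on an intensity basis.
vacuum pump: 77.7 − 20·log₁₀(27.2/4.7) = 77.7 − 15.25 = 62.45 dB.
exhaust stack: 78.6 − 20·log₁₀(21.5/4.7) = 78.6 − 13.21 = 65.39 dB.
Σ 10^(L/10) = 5.220e+06 → L_total = 10·log₁₀(5.220e+06) = 67.18 dB.

67.2 dB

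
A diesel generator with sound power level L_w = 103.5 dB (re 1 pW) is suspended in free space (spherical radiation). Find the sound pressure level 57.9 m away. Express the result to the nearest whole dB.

57 dB

Free-field spherical radiation: L_p = L_w − 10·log₁₀(4π·r²), r = 57.9 m.
4π·r² = 4.213e+04 m², 10·log₁₀ of that is 46.246 dB.
L_p = 103.5 − 46.246 = 57.25 dB.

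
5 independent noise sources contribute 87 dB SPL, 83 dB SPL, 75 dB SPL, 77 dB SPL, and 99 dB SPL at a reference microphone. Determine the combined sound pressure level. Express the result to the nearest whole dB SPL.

99 dB SPL

For uncorrelated sources the intensities add, so convert each level to linear form, sum, and take 10·log₁₀ of the total.
Σ 10^(L/10) = 10^(87/10) + 10^(83/10) + 10^(75/10) + 10^(77/10) + 10^(99/10) = 8.726e+09.
L_total = 10·log₁₀(8.726e+09) = 99.41 dB SPL.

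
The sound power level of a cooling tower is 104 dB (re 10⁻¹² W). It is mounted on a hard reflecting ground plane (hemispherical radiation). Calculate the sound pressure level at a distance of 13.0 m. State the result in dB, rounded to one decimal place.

L_p = L_w − 10·log₁₀(2π·r²) with r = 13.0 m.
2π·r² = 1062 m², 10·log₁₀ of that is 30.261 dB.
L_p = 104 − 30.261 = 73.74 dB.

73.7 dB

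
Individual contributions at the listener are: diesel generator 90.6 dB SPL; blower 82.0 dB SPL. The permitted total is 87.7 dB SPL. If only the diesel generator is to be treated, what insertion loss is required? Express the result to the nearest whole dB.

4 dB

The untreated sources together contribute 10^(82.0/10) = 1.585e+08, i.e. 82.00 dB SPL.
The limit corresponds to 10^(87.7/10) = 5.888e+08; subtracting the fixed part leaves 4.304e+08 for the diesel generator, i.e. 86.34 dB SPL.
Required insertion loss = 90.6 − 86.34 = 4.26 dB.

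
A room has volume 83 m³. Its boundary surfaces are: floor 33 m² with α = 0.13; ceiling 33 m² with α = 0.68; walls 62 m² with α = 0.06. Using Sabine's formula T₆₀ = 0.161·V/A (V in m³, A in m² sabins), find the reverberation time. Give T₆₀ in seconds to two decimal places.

A = Σ Sᵢαᵢ = 33·0.13 + 33·0.68 + 62·0.06 = 30.45 m².
T₆₀ = 0.161 × 83 / 30.45 = 0.439 s.

0.44 s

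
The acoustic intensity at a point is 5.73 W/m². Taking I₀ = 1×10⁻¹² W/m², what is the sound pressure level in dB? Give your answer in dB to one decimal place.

I/I₀ = 5.73/10⁻¹² = 5.73×10^12, and L = 10·log₁₀(I/I₀).
L = 10·(0.7582 + 12) = 127.58 dB.

127.6 dB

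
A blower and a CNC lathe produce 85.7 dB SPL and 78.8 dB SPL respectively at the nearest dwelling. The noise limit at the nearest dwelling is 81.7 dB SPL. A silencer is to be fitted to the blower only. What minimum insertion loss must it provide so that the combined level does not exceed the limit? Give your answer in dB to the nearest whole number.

7 dB

Fixed contribution from the other source: Σ 10^(L/10) = 10^(78.8/10) = 7.586e+07 (78.80 dB SPL).
To meet 81.7 dB SPL overall, the treated blower may contribute at most 10^(81.7/10) − 7.586e+07 = 7.205e+07, i.e. 78.58 dB SPL.
Required insertion loss = 85.7 − 78.58 = 7.12 dB.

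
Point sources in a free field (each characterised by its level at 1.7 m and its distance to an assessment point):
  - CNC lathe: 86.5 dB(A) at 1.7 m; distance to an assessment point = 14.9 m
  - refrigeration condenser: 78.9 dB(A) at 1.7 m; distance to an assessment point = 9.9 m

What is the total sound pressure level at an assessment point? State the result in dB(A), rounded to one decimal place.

69.1 dB(A)

First find each source's level at the receiver (point-source: −20·log₁₀(r/r_ref)), then combine on an intensity basis.
CNC lathe: 86.5 − 20·log₁₀(14.9/1.7) = 86.5 − 18.85 = 67.65 dB(A).
refrigeration condenser: 78.9 − 20·log₁₀(9.9/1.7) = 78.9 − 15.30 = 63.60 dB(A).
Σ 10^(L/10) = 8.104e+06 → L_total = 10·log₁₀(8.104e+06) = 69.09 dB(A).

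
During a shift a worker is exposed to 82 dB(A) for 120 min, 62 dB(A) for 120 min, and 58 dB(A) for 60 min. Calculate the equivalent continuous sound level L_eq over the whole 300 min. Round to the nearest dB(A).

The energy average is taken in the linear domain: L_eq = 10·log₁₀[(Σ tᵢ·10^(Lᵢ/10))/T], T = 300 min.
Σ tᵢ·10^(Lᵢ/10) = 120·10^(82/10) + 120·10^(62/10) + 60·10^(58/10) = 1.925e+10.
L_eq = 10·log₁₀(1.925e+10/300) = 78.07 dB(A).

78 dB(A)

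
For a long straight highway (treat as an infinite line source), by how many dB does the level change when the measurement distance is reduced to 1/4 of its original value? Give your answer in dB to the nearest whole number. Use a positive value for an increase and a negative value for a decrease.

+6 dB

With cylindrical spreading the level changes by −10·log₁₀(r₂/r₁).
ΔL = −10·log₁₀(0.25) = +6.02 dB.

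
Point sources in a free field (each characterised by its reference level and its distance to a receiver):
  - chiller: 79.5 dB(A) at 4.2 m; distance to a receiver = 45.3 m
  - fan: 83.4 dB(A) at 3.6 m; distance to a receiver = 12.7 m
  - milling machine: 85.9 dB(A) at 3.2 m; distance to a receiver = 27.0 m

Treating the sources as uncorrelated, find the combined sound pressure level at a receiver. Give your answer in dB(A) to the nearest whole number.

Apply inverse-square spreading to bring every level to the receiver, then sum 10^(L/10).
chiller: 79.5 − 20·log₁₀(45.3/4.2) = 79.5 − 20.66 = 58.84 dB(A).
fan: 83.4 − 20·log₁₀(12.7/3.6) = 83.4 − 10.95 = 72.45 dB(A).
milling machine: 85.9 − 20·log₁₀(27.0/3.2) = 85.9 − 18.52 = 67.38 dB(A).
Σ 10^(L/10) = 2.381e+07 → L_total = 10·log₁₀(2.381e+07) = 73.77 dB(A).

74 dB(A)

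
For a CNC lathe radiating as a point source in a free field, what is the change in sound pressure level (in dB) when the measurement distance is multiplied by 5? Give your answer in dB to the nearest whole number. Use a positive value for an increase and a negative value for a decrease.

With spherical spreading the level changes by −20·log₁₀(r₂/r₁).
ΔL = −20·log₁₀(5) = -13.98 dB.

-14 dB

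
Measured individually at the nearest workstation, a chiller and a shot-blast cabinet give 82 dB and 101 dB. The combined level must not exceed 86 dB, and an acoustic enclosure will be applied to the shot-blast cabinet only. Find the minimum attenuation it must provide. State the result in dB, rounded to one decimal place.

17.2 dB

Fixed contribution from the other source: Σ 10^(L/10) = 10^(82/10) = 1.585e+08 (82.00 dB).
To meet 86 dB overall, the treated shot-blast cabinet may contribute at most 10^(86/10) − 1.585e+08 = 2.396e+08, i.e. 83.80 dB.
So the shot-blast cabinet must be reduced from 101 to 83.80 dB: IL = 17.20 dB.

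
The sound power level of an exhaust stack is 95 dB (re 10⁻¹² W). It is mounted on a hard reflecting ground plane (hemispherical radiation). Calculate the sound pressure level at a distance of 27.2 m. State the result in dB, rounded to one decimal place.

The power spreads over a hemisphere of area 2π·r², so L_p = L_w − 10·log₁₀(2π·r²).
2π·r² = 4649 m², 10·log₁₀ of that is 36.673 dB.
L_p = 95 − 36.673 = 58.33 dB.

58.3 dB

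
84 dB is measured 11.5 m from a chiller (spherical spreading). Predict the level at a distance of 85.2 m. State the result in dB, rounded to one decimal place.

66.6 dB

Point-source attenuation: ΔL = 20·log₁₀(r₂/r₁) = 20·log₁₀(85.2/11.5) = 17.395 dB.
L₂ = 84 − 20·log₁₀(85.2/11.5) = 84 − 17.395 = 66.61 dB.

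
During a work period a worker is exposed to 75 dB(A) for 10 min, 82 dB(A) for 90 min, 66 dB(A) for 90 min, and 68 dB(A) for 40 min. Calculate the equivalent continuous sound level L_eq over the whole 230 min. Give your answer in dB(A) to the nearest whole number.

Weight each interval's intensity by its duration and average over T = 230 min:
Σ tᵢ·10^(Lᵢ/10) = 10·10^(75/10) + 90·10^(82/10) + 90·10^(66/10) + 40·10^(68/10) = 1.519e+10.
L_eq = 10·log₁₀(1.519e+10/230) = 78.20 dB(A).

78 dB(A)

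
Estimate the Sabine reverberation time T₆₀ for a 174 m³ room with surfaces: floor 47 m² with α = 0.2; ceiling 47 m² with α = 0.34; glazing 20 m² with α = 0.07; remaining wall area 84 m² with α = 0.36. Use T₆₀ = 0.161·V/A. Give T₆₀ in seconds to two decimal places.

0.49 s

Summing Sᵢαᵢ: 47·0.2 + 47·0.34 + 20·0.07 + 84·0.36 = 57.02 m².
T₆₀ = 0.161·V/A = 0.161·174/57.02 = 0.491 s.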